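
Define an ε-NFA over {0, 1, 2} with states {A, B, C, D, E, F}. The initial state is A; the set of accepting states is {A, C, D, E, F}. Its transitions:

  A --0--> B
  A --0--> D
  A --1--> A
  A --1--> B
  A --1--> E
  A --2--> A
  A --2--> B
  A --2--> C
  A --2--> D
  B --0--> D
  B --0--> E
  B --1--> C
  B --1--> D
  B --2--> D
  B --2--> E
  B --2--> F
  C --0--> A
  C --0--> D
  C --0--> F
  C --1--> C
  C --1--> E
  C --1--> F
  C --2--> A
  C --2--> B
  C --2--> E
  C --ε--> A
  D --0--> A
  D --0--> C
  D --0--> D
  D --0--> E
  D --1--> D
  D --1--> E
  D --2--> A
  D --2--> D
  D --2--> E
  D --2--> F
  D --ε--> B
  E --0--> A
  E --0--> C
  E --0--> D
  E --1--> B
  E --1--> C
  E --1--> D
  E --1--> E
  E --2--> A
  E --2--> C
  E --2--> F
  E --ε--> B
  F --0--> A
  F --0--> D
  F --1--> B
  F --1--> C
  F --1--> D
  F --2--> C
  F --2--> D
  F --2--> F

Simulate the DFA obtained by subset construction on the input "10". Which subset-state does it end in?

{A, B, C, D, E}

Start: {A}.
δ(A,1) = {A, B, E}.
Union: {A, B, E}.
After 1: {A, B, E}.
δ(A,0) = {B, D}; δ(B,0) = {D, E}; δ(E,0) = {A, C, D}.
Union: {A, B, C, D, E}.
After 0: {A, B, C, D, E}.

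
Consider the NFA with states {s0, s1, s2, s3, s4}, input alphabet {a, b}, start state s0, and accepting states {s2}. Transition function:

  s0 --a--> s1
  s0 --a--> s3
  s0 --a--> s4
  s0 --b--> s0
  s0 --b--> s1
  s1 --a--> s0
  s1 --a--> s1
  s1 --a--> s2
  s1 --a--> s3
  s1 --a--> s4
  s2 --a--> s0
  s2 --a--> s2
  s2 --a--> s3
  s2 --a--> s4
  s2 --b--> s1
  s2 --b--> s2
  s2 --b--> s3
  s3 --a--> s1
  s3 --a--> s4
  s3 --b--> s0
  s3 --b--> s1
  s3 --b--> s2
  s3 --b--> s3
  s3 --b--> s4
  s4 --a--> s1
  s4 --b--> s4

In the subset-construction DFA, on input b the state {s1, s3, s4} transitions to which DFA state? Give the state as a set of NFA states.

δ(s1,b) = ∅; δ(s3,b) = {s0, s1, s2, s3, s4}; δ(s4,b) = {s4}.
Union: {s0, s1, s2, s3, s4}.

{s0, s1, s2, s3, s4}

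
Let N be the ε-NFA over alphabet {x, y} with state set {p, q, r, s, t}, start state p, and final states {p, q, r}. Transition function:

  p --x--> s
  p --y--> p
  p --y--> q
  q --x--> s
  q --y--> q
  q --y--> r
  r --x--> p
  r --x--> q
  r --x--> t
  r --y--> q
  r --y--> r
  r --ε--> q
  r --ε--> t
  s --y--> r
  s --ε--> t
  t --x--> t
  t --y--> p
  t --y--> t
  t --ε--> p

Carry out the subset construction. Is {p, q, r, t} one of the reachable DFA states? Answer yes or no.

yes

Start state of the DFA: {p} (ε-closure of the NFA start).
{p} --x--> {p, s, t}  [new]
{p} --y--> {p, q}  [new]
{p, s, t} --x--> {p, s, t}  [seen]
{p, s, t} --y--> {p, q, r, t}  [new]
{p, q} --x--> {p, s, t}  [seen]
{p, q} --y--> {p, q, r, t}  [seen]
{p, q, r, t} --x--> {p, q, s, t}  [new]
{p, q, r, t} --y--> {p, q, r, t}  [seen]
{p, q, s, t} --x--> {p, s, t}  [seen]
{p, q, s, t} --y--> {p, q, r, t}  [seen]
Reachable DFA states: {p}, {p, s, t}, {p, q}, {p, q, r, t}, {p, q, s, t}.
{p, q, r, t} is among them.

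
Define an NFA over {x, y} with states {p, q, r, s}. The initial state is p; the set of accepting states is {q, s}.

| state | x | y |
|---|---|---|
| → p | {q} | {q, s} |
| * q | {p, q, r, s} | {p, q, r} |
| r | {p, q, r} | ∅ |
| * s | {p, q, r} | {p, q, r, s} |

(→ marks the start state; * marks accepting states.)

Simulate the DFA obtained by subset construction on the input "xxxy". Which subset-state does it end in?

Start: {p}.
δ(p,x) = {q}.
Union: {q}.
After x: {q}.
δ(q,x) = {p, q, r, s}.
Union: {p, q, r, s}.
After x: {p, q, r, s}.
δ(p,x) = {q}; δ(q,x) = {p, q, r, s}; δ(r,x) = {p, q, r}; δ(s,x) = {p, q, r}.
Union: {p, q, r, s}.
After x: {p, q, r, s}.
δ(p,y) = {q, s}; δ(q,y) = {p, q, r}; δ(r,y) = ∅; δ(s,y) = {p, q, r, s}.
Union: {p, q, r, s}.
After y: {p, q, r, s}.

{p, q, r, s}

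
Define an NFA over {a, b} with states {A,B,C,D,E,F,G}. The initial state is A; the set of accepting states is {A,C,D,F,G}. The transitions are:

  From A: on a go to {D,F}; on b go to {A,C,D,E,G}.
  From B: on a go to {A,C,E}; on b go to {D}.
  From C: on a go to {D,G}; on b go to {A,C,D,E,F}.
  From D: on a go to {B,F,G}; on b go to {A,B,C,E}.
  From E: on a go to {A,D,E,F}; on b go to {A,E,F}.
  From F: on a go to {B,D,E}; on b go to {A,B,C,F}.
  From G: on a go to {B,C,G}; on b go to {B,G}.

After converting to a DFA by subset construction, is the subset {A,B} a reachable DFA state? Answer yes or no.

Start state of the DFA: {A}.
{A} --a--> {D,F}  [new]
{A} --b--> {A,C,D,E,G}  [new]
{D,F} --a--> {B,D,E,F,G}  [new]
{D,F} --b--> {A,B,C,E,F}  [new]
{A,C,D,E,G} --a--> {A,B,C,D,E,F,G}  [new]
{A,C,D,E,G} --b--> {A,B,C,D,E,F,G}  [seen]
{B,D,E,F,G} --a--> {A,B,C,D,E,F,G}  [seen]
{B,D,E,F,G} --b--> {A,B,C,D,E,F,G}  [seen]
{A,B,C,E,F} --a--> {A,B,C,D,E,F,G}  [seen]
{A,B,C,E,F} --b--> {A,B,C,D,E,F,G}  [seen]
{A,B,C,D,E,F,G} --a--> {A,B,C,D,E,F,G}  [seen]
{A,B,C,D,E,F,G} --b--> {A,B,C,D,E,F,G}  [seen]
Reachable DFA states: {A}, {D,F}, {A,C,D,E,G}, {B,D,E,F,G}, {A,B,C,E,F}, {A,B,C,D,E,F,G}.
{A,B} is not among them.

no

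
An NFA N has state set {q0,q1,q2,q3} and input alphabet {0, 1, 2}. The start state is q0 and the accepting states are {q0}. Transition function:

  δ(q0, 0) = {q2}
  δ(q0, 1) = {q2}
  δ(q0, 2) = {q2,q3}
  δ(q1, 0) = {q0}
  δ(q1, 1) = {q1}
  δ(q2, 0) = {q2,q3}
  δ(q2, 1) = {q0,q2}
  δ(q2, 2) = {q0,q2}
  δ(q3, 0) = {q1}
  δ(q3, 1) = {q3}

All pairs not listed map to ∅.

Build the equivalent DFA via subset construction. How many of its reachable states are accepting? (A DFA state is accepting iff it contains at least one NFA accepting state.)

4

Start state of the DFA: {q0}.
{q0} --0--> {q2}  [new]
{q0} --1--> {q2}  [seen]
{q0} --2--> {q2,q3}  [new]
{q2} --0--> {q2,q3}  [seen]
{q2} --1--> {q0,q2}  [new]
{q2} --2--> {q0,q2}  [seen]
{q2,q3} --0--> {q1,q2,q3}  [new]
{q2,q3} --1--> {q0,q2,q3}  [new]
{q2,q3} --2--> {q0,q2}  [seen]
{q0,q2} --0--> {q2,q3}  [seen]
{q0,q2} --1--> {q0,q2}  [seen]
{q0,q2} --2--> {q0,q2,q3}  [seen]
{q1,q2,q3} --0--> {q0,q1,q2,q3}  [new]
{q1,q2,q3} --1--> {q0,q1,q2,q3}  [seen]
{q1,q2,q3} --2--> {q0,q2}  [seen]
{q0,q2,q3} --0--> {q1,q2,q3}  [seen]
{q0,q2,q3} --1--> {q0,q2,q3}  [seen]
{q0,q2,q3} --2--> {q0,q2,q3}  [seen]
{q0,q1,q2,q3} --0--> {q0,q1,q2,q3}  [seen]
{q0,q1,q2,q3} --1--> {q0,q1,q2,q3}  [seen]
{q0,q1,q2,q3} --2--> {q0,q2,q3}  [seen]
Reachable DFA states: {q0}, {q2}, {q2,q3}, {q0,q2}, {q1,q2,q3}, {q0,q2,q3}, {q0,q1,q2,q3}.
Accepting DFA states (contain an NFA accepting state): {q0}, {q0,q2}, {q0,q2,q3}, {q0,q1,q2,q3}.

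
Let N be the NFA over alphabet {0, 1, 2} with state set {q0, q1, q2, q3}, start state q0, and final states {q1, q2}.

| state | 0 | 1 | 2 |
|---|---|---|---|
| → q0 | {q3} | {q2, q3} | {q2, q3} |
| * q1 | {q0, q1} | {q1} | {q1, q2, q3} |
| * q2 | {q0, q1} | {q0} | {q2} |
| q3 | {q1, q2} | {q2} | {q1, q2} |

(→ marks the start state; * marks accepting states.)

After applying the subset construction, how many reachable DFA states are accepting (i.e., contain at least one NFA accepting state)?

10

Start state of the DFA: {q0}.
{q0} --0--> {q3}  [new]
{q0} --1--> {q2, q3}  [new]
{q0} --2--> {q2, q3}  [seen]
{q3} --0--> {q1, q2}  [new]
{q3} --1--> {q2}  [new]
{q3} --2--> {q1, q2}  [seen]
{q2, q3} --0--> {q0, q1, q2}  [new]
{q2, q3} --1--> {q0, q2}  [new]
{q2, q3} --2--> {q1, q2}  [seen]
{q1, q2} --0--> {q0, q1}  [new]
{q1, q2} --1--> {q0, q1}  [seen]
{q1, q2} --2--> {q1, q2, q3}  [new]
{q2} --0--> {q0, q1}  [seen]
{q2} --1--> {q0}  [seen]
{q2} --2--> {q2}  [seen]
{q0, q1, q2} --0--> {q0, q1, q3}  [new]
{q0, q1, q2} --1--> {q0, q1, q2, q3}  [new]
{q0, q1, q2} --2--> {q1, q2, q3}  [seen]
{q0, q2} --0--> {q0, q1, q3}  [seen]
{q0, q2} --1--> {q0, q2, q3}  [new]
{q0, q2} --2--> {q2, q3}  [seen]
{q0, q1} --0--> {q0, q1, q3}  [seen]
{q0, q1} --1--> {q1, q2, q3}  [seen]
{q0, q1} --2--> {q1, q2, q3}  [seen]
{q1, q2, q3} --0--> {q0, q1, q2}  [seen]
{q1, q2, q3} --1--> {q0, q1, q2}  [seen]
{q1, q2, q3} --2--> {q1, q2, q3}  [seen]
{q0, q1, q3} --0--> {q0, q1, q2, q3}  [seen]
{q0, q1, q3} --1--> {q1, q2, q3}  [seen]
{q0, q1, q3} --2--> {q1, q2, q3}  [seen]
{q0, q1, q2, q3} --0--> {q0, q1, q2, q3}  [seen]
{q0, q1, q2, q3} --1--> {q0, q1, q2, q3}  [seen]
{q0, q1, q2, q3} --2--> {q1, q2, q3}  [seen]
{q0, q2, q3} --0--> {q0, q1, q2, q3}  [seen]
{q0, q2, q3} --1--> {q0, q2, q3}  [seen]
{q0, q2, q3} --2--> {q1, q2, q3}  [seen]
Reachable DFA states: {q0}, {q3}, {q2, q3}, {q1, q2}, {q2}, {q0, q1, q2}, {q0, q2}, {q0, q1}, {q1, q2, q3}, {q0, q1, q3}, {q0, q1, q2, q3}, {q0, q2, q3}.
Accepting DFA states (contain an NFA accepting state): {q2, q3}, {q1, q2}, {q2}, {q0, q1, q2}, {q0, q2}, {q0, q1}, {q1, q2, q3}, {q0, q1, q3}, {q0, q1, q2, q3}, {q0, q2, q3}.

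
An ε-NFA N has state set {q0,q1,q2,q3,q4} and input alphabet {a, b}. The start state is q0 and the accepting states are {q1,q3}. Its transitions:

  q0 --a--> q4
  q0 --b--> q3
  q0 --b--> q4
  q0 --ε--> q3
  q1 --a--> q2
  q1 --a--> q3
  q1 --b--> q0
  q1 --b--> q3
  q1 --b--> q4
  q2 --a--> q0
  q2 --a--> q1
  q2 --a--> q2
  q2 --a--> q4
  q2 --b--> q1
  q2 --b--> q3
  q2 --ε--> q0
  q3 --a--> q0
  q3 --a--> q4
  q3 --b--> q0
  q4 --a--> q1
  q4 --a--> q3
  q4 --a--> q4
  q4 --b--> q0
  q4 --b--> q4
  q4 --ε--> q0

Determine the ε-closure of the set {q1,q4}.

{q0,q1,q3,q4}

Begin with {q1,q4}.
q4 →ε {q0}; add q0.
q0 →ε {q3}; add q3.
ε-closure = {q0,q1,q3,q4}.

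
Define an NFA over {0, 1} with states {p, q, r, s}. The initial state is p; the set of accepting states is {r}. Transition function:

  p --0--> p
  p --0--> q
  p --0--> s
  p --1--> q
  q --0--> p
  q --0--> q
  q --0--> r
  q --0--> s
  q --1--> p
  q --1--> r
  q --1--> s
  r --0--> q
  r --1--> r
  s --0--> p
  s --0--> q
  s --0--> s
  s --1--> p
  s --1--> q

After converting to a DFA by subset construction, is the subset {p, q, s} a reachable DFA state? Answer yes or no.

Start state of the DFA: {p}.
{p} --0--> {p, q, s}  [new]
{p} --1--> {q}  [new]
{p, q, s} --0--> {p, q, r, s}  [new]
{p, q, s} --1--> {p, q, r, s}  [seen]
{q} --0--> {p, q, r, s}  [seen]
{q} --1--> {p, r, s}  [new]
{p, q, r, s} --0--> {p, q, r, s}  [seen]
{p, q, r, s} --1--> {p, q, r, s}  [seen]
{p, r, s} --0--> {p, q, s}  [seen]
{p, r, s} --1--> {p, q, r}  [new]
{p, q, r} --0--> {p, q, r, s}  [seen]
{p, q, r} --1--> {p, q, r, s}  [seen]
Reachable DFA states: {p}, {p, q, s}, {q}, {p, q, r, s}, {p, r, s}, {p, q, r}.
{p, q, s} is among them.

yes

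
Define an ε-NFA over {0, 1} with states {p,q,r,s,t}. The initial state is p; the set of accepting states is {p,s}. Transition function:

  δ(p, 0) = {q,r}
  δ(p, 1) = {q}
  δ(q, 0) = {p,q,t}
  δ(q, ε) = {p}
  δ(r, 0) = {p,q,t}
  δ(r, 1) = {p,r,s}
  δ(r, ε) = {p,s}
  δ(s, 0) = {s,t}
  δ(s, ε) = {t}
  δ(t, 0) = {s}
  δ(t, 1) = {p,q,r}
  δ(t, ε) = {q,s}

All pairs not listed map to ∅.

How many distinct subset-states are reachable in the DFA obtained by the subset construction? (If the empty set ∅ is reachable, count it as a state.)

3

Start state of the DFA: {p} (ε-closure of the NFA start).
{p} --0--> {p,q,r,s,t}  [new]
{p} --1--> {p,q}  [new]
{p,q,r,s,t} --0--> {p,q,r,s,t}  [seen]
{p,q,r,s,t} --1--> {p,q,r,s,t}  [seen]
{p,q} --0--> {p,q,r,s,t}  [seen]
{p,q} --1--> {p,q}  [seen]
Reachable DFA states: {p}, {p,q,r,s,t}, {p,q}.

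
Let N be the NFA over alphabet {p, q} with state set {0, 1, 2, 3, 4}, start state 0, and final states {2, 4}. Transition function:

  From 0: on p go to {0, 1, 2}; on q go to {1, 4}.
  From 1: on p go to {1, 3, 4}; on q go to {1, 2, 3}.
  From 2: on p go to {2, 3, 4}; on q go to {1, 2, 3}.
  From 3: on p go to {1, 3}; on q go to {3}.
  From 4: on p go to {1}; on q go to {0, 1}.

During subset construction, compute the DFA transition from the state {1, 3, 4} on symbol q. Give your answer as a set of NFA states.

{0, 1, 2, 3}

δ(1,q) = {1, 2, 3}; δ(3,q) = {3}; δ(4,q) = {0, 1}.
Union: {0, 1, 2, 3}.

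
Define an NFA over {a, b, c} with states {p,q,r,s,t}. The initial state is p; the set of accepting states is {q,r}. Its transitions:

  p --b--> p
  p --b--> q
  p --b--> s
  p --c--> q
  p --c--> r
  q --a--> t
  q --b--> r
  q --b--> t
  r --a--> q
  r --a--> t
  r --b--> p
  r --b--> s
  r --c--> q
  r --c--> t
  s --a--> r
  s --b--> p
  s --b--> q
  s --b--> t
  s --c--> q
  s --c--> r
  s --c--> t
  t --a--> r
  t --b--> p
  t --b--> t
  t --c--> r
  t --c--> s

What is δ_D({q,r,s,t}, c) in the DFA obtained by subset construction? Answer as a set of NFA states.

{q,r,s,t}

δ(q,c) = ∅; δ(r,c) = {q,t}; δ(s,c) = {q,r,t}; δ(t,c) = {r,s}.
Union: {q,r,s,t}.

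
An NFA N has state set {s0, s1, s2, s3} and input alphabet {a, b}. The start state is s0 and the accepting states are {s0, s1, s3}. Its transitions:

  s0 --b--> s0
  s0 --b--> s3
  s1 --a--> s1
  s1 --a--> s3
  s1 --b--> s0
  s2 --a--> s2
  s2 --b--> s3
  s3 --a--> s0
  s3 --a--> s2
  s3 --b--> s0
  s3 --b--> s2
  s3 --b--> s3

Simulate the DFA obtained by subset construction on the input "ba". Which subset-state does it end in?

{s0, s2}

Start: {s0}.
δ(s0,b) = {s0, s3}.
Union: {s0, s3}.
After b: {s0, s3}.
δ(s0,a) = ∅; δ(s3,a) = {s0, s2}.
Union: {s0, s2}.
After a: {s0, s2}.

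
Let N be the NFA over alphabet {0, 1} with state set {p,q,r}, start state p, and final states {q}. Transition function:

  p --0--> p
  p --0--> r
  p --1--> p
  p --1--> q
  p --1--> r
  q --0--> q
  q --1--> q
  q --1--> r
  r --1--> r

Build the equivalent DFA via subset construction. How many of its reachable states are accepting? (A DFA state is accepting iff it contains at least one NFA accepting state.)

Start state of the DFA: {p}.
{p} --0--> {p,r}  [new]
{p} --1--> {p,q,r}  [new]
{p,r} --0--> {p,r}  [seen]
{p,r} --1--> {p,q,r}  [seen]
{p,q,r} --0--> {p,q,r}  [seen]
{p,q,r} --1--> {p,q,r}  [seen]
Reachable DFA states: {p}, {p,r}, {p,q,r}.
Accepting DFA states (contain an NFA accepting state): {p,q,r}.

1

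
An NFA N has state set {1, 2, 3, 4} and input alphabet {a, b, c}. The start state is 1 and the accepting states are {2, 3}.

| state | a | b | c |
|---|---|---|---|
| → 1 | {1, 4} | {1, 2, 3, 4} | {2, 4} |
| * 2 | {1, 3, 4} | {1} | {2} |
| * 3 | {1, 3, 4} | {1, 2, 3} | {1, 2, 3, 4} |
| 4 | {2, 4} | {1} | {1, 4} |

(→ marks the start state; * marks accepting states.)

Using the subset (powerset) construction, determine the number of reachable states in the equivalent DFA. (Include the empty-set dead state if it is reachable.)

Start state of the DFA: {1}.
{1} --a--> {1, 4}  [new]
{1} --b--> {1, 2, 3, 4}  [new]
{1} --c--> {2, 4}  [new]
{1, 4} --a--> {1, 2, 4}  [new]
{1, 4} --b--> {1, 2, 3, 4}  [seen]
{1, 4} --c--> {1, 2, 4}  [seen]
{1, 2, 3, 4} --a--> {1, 2, 3, 4}  [seen]
{1, 2, 3, 4} --b--> {1, 2, 3, 4}  [seen]
{1, 2, 3, 4} --c--> {1, 2, 3, 4}  [seen]
{2, 4} --a--> {1, 2, 3, 4}  [seen]
{2, 4} --b--> {1}  [seen]
{2, 4} --c--> {1, 2, 4}  [seen]
{1, 2, 4} --a--> {1, 2, 3, 4}  [seen]
{1, 2, 4} --b--> {1, 2, 3, 4}  [seen]
{1, 2, 4} --c--> {1, 2, 4}  [seen]
Reachable DFA states: {1}, {1, 4}, {1, 2, 3, 4}, {2, 4}, {1, 2, 4}.

5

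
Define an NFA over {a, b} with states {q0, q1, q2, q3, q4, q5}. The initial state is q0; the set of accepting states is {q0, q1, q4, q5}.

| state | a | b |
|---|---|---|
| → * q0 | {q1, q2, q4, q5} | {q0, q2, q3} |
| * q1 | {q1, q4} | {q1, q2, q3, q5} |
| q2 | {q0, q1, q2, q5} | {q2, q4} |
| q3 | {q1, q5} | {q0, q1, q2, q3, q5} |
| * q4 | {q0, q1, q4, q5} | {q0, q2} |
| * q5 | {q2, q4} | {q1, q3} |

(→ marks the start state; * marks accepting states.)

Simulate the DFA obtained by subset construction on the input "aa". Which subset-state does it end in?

Start: {q0}.
δ(q0,a) = {q1, q2, q4, q5}.
Union: {q1, q2, q4, q5}.
After a: {q1, q2, q4, q5}.
δ(q1,a) = {q1, q4}; δ(q2,a) = {q0, q1, q2, q5}; δ(q4,a) = {q0, q1, q4, q5}; δ(q5,a) = {q2, q4}.
Union: {q0, q1, q2, q4, q5}.
After a: {q0, q1, q2, q4, q5}.

{q0, q1, q2, q4, q5}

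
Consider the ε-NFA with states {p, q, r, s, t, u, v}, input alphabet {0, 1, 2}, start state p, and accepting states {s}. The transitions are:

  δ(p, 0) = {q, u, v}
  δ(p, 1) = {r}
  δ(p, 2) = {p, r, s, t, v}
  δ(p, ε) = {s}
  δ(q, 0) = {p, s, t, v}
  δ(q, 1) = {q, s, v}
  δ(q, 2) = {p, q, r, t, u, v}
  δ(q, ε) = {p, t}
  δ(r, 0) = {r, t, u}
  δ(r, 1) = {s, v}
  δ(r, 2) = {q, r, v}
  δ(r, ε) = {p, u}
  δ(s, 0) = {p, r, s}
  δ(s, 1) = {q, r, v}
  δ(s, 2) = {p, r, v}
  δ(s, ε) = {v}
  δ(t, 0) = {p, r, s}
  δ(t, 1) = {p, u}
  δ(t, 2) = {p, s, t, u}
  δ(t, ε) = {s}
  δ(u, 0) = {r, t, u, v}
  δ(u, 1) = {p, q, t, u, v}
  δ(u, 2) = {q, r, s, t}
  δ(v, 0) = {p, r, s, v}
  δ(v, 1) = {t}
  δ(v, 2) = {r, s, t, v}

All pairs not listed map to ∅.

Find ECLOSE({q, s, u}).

Begin with {q, s, u}.
q →ε {p, t}; add p, t.
s →ε {v}; add v.
ε-closure = {p, q, s, t, u, v}.

{p, q, s, t, u, v}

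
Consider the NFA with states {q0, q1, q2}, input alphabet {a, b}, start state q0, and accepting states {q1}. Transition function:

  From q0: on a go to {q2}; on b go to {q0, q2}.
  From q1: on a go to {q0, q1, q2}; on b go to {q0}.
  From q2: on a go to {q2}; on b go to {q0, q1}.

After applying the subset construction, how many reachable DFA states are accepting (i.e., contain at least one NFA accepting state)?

Start state of the DFA: {q0}.
{q0} --a--> {q2}  [new]
{q0} --b--> {q0, q2}  [new]
{q2} --a--> {q2}  [seen]
{q2} --b--> {q0, q1}  [new]
{q0, q2} --a--> {q2}  [seen]
{q0, q2} --b--> {q0, q1, q2}  [new]
{q0, q1} --a--> {q0, q1, q2}  [seen]
{q0, q1} --b--> {q0, q2}  [seen]
{q0, q1, q2} --a--> {q0, q1, q2}  [seen]
{q0, q1, q2} --b--> {q0, q1, q2}  [seen]
Reachable DFA states: {q0}, {q2}, {q0, q2}, {q0, q1}, {q0, q1, q2}.
Accepting DFA states (contain an NFA accepting state): {q0, q1}, {q0, q1, q2}.

2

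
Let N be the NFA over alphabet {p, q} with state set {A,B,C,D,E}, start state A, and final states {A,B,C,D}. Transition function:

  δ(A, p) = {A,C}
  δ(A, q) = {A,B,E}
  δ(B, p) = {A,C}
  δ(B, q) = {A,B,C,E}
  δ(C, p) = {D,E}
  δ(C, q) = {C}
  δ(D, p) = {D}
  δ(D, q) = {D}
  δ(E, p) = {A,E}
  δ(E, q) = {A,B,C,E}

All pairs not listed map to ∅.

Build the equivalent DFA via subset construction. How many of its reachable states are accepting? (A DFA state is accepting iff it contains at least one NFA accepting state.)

Start state of the DFA: {A}.
{A} --p--> {A,C}  [new]
{A} --q--> {A,B,E}  [new]
{A,C} --p--> {A,C,D,E}  [new]
{A,C} --q--> {A,B,C,E}  [new]
{A,B,E} --p--> {A,C,E}  [new]
{A,B,E} --q--> {A,B,C,E}  [seen]
{A,C,D,E} --p--> {A,C,D,E}  [seen]
{A,C,D,E} --q--> {A,B,C,D,E}  [new]
{A,B,C,E} --p--> {A,C,D,E}  [seen]
{A,B,C,E} --q--> {A,B,C,E}  [seen]
{A,C,E} --p--> {A,C,D,E}  [seen]
{A,C,E} --q--> {A,B,C,E}  [seen]
{A,B,C,D,E} --p--> {A,C,D,E}  [seen]
{A,B,C,D,E} --q--> {A,B,C,D,E}  [seen]
Reachable DFA states: {A}, {A,C}, {A,B,E}, {A,C,D,E}, {A,B,C,E}, {A,C,E}, {A,B,C,D,E}.
Accepting DFA states (contain an NFA accepting state): {A}, {A,C}, {A,B,E}, {A,C,D,E}, {A,B,C,E}, {A,C,E}, {A,B,C,D,E}.

7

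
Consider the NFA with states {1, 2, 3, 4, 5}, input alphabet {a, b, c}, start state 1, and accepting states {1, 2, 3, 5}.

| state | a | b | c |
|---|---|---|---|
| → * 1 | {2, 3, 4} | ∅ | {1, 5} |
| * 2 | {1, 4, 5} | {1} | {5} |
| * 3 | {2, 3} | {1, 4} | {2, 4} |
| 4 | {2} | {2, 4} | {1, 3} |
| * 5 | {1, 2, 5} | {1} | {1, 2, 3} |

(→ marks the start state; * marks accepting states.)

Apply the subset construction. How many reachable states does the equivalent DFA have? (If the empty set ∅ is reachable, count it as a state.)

11

Start state of the DFA: {1}.
{1} --a--> {2, 3, 4}  [new]
{1} --b--> ∅  [new]
{1} --c--> {1, 5}  [new]
{2, 3, 4} --a--> {1, 2, 3, 4, 5}  [new]
{2, 3, 4} --b--> {1, 2, 4}  [new]
{2, 3, 4} --c--> {1, 2, 3, 4, 5}  [seen]
∅ --a--> ∅  [seen]
∅ --b--> ∅  [seen]
∅ --c--> ∅  [seen]
{1, 5} --a--> {1, 2, 3, 4, 5}  [seen]
{1, 5} --b--> {1}  [seen]
{1, 5} --c--> {1, 2, 3, 5}  [new]
{1, 2, 3, 4, 5} --a--> {1, 2, 3, 4, 5}  [seen]
{1, 2, 3, 4, 5} --b--> {1, 2, 4}  [seen]
{1, 2, 3, 4, 5} --c--> {1, 2, 3, 4, 5}  [seen]
{1, 2, 4} --a--> {1, 2, 3, 4, 5}  [seen]
{1, 2, 4} --b--> {1, 2, 4}  [seen]
{1, 2, 4} --c--> {1, 3, 5}  [new]
{1, 2, 3, 5} --a--> {1, 2, 3, 4, 5}  [seen]
{1, 2, 3, 5} --b--> {1, 4}  [new]
{1, 2, 3, 5} --c--> {1, 2, 3, 4, 5}  [seen]
{1, 3, 5} --a--> {1, 2, 3, 4, 5}  [seen]
{1, 3, 5} --b--> {1, 4}  [seen]
{1, 3, 5} --c--> {1, 2, 3, 4, 5}  [seen]
{1, 4} --a--> {2, 3, 4}  [seen]
{1, 4} --b--> {2, 4}  [new]
{1, 4} --c--> {1, 3, 5}  [seen]
{2, 4} --a--> {1, 2, 4, 5}  [new]
{2, 4} --b--> {1, 2, 4}  [seen]
{2, 4} --c--> {1, 3, 5}  [seen]
{1, 2, 4, 5} --a--> {1, 2, 3, 4, 5}  [seen]
{1, 2, 4, 5} --b--> {1, 2, 4}  [seen]
{1, 2, 4, 5} --c--> {1, 2, 3, 5}  [seen]
Reachable DFA states: {1}, {2, 3, 4}, ∅, {1, 5}, {1, 2, 3, 4, 5}, {1, 2, 4}, {1, 2, 3, 5}, {1, 3, 5}, {1, 4}, {2, 4}, {1, 2, 4, 5}.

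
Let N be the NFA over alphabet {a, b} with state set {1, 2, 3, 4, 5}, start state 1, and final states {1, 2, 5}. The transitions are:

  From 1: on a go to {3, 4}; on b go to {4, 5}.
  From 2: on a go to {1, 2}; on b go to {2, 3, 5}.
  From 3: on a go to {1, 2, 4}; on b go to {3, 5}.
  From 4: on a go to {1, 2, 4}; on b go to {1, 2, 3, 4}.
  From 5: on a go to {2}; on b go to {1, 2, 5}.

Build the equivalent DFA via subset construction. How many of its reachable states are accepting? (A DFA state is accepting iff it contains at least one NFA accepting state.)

Start state of the DFA: {1}.
{1} --a--> {3, 4}  [new]
{1} --b--> {4, 5}  [new]
{3, 4} --a--> {1, 2, 4}  [new]
{3, 4} --b--> {1, 2, 3, 4, 5}  [new]
{4, 5} --a--> {1, 2, 4}  [seen]
{4, 5} --b--> {1, 2, 3, 4, 5}  [seen]
{1, 2, 4} --a--> {1, 2, 3, 4}  [new]
{1, 2, 4} --b--> {1, 2, 3, 4, 5}  [seen]
{1, 2, 3, 4, 5} --a--> {1, 2, 3, 4}  [seen]
{1, 2, 3, 4, 5} --b--> {1, 2, 3, 4, 5}  [seen]
{1, 2, 3, 4} --a--> {1, 2, 3, 4}  [seen]
{1, 2, 3, 4} --b--> {1, 2, 3, 4, 5}  [seen]
Reachable DFA states: {1}, {3, 4}, {4, 5}, {1, 2, 4}, {1, 2, 3, 4, 5}, {1, 2, 3, 4}.
Accepting DFA states (contain an NFA accepting state): {1}, {4, 5}, {1, 2, 4}, {1, 2, 3, 4, 5}, {1, 2, 3, 4}.

5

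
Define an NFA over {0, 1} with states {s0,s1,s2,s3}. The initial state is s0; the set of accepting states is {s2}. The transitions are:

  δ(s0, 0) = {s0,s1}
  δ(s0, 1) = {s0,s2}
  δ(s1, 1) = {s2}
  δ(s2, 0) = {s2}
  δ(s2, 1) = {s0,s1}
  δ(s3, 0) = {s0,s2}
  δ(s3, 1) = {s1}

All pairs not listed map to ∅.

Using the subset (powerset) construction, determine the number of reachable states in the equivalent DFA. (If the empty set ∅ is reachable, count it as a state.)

4

Start state of the DFA: {s0}.
{s0} --0--> {s0,s1}  [new]
{s0} --1--> {s0,s2}  [new]
{s0,s1} --0--> {s0,s1}  [seen]
{s0,s1} --1--> {s0,s2}  [seen]
{s0,s2} --0--> {s0,s1,s2}  [new]
{s0,s2} --1--> {s0,s1,s2}  [seen]
{s0,s1,s2} --0--> {s0,s1,s2}  [seen]
{s0,s1,s2} --1--> {s0,s1,s2}  [seen]
Reachable DFA states: {s0}, {s0,s1}, {s0,s2}, {s0,s1,s2}.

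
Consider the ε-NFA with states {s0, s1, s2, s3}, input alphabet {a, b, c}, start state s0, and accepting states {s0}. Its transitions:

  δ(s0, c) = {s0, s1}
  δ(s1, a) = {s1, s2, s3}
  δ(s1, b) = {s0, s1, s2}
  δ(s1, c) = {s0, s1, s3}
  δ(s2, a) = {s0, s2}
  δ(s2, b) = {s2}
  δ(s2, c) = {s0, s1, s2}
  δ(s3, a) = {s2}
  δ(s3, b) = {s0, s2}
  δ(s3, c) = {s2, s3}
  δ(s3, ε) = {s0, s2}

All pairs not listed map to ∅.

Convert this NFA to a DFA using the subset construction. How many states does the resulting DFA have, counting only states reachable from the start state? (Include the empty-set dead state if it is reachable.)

Start state of the DFA: {s0} (ε-closure of the NFA start).
{s0} --a--> ∅  [new]
{s0} --b--> ∅  [seen]
{s0} --c--> {s0, s1}  [new]
∅ --a--> ∅  [seen]
∅ --b--> ∅  [seen]
∅ --c--> ∅  [seen]
{s0, s1} --a--> {s0, s1, s2, s3}  [new]
{s0, s1} --b--> {s0, s1, s2}  [new]
{s0, s1} --c--> {s0, s1, s2, s3}  [seen]
{s0, s1, s2, s3} --a--> {s0, s1, s2, s3}  [seen]
{s0, s1, s2, s3} --b--> {s0, s1, s2}  [seen]
{s0, s1, s2, s3} --c--> {s0, s1, s2, s3}  [seen]
{s0, s1, s2} --a--> {s0, s1, s2, s3}  [seen]
{s0, s1, s2} --b--> {s0, s1, s2}  [seen]
{s0, s1, s2} --c--> {s0, s1, s2, s3}  [seen]
Reachable DFA states: {s0}, ∅, {s0, s1}, {s0, s1, s2, s3}, {s0, s1, s2}.

5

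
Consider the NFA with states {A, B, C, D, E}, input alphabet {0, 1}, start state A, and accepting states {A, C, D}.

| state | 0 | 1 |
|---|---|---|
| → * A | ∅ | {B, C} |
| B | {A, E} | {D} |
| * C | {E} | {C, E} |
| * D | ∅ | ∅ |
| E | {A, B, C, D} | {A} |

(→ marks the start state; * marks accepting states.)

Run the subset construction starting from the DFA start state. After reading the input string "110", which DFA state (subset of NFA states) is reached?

{A, B, C, D, E}

Start: {A}.
δ(A,1) = {B, C}.
Union: {B, C}.
After 1: {B, C}.
δ(B,1) = {D}; δ(C,1) = {C, E}.
Union: {C, D, E}.
After 1: {C, D, E}.
δ(C,0) = {E}; δ(D,0) = ∅; δ(E,0) = {A, B, C, D}.
Union: {A, B, C, D, E}.
After 0: {A, B, C, D, E}.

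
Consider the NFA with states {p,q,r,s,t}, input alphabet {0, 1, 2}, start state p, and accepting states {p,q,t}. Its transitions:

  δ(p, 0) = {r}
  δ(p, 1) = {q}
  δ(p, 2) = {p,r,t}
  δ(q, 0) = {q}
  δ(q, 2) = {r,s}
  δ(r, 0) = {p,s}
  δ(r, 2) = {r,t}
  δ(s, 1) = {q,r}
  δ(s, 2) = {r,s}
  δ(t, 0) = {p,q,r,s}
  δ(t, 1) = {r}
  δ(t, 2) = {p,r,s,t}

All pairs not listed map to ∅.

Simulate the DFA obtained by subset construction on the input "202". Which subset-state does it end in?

Start: {p}.
δ(p,2) = {p,r,t}.
Union: {p,r,t}.
After 2: {p,r,t}.
δ(p,0) = {r}; δ(r,0) = {p,s}; δ(t,0) = {p,q,r,s}.
Union: {p,q,r,s}.
After 0: {p,q,r,s}.
δ(p,2) = {p,r,t}; δ(q,2) = {r,s}; δ(r,2) = {r,t}; δ(s,2) = {r,s}.
Union: {p,r,s,t}.
After 2: {p,r,s,t}.

{p,r,s,t}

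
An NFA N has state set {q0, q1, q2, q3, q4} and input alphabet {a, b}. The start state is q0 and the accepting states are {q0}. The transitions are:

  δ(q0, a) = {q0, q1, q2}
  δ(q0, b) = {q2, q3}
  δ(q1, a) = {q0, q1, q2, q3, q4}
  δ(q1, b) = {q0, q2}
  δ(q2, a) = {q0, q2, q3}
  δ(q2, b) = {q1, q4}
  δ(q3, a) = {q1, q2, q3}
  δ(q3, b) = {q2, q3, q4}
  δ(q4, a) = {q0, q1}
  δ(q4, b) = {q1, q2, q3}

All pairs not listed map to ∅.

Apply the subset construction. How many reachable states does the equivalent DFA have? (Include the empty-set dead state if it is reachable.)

Start state of the DFA: {q0}.
{q0} --a--> {q0, q1, q2}  [new]
{q0} --b--> {q2, q3}  [new]
{q0, q1, q2} --a--> {q0, q1, q2, q3, q4}  [new]
{q0, q1, q2} --b--> {q0, q1, q2, q3, q4}  [seen]
{q2, q3} --a--> {q0, q1, q2, q3}  [new]
{q2, q3} --b--> {q1, q2, q3, q4}  [new]
{q0, q1, q2, q3, q4} --a--> {q0, q1, q2, q3, q4}  [seen]
{q0, q1, q2, q3, q4} --b--> {q0, q1, q2, q3, q4}  [seen]
{q0, q1, q2, q3} --a--> {q0, q1, q2, q3, q4}  [seen]
{q0, q1, q2, q3} --b--> {q0, q1, q2, q3, q4}  [seen]
{q1, q2, q3, q4} --a--> {q0, q1, q2, q3, q4}  [seen]
{q1, q2, q3, q4} --b--> {q0, q1, q2, q3, q4}  [seen]
Reachable DFA states: {q0}, {q0, q1, q2}, {q2, q3}, {q0, q1, q2, q3, q4}, {q0, q1, q2, q3}, {q1, q2, q3, q4}.

6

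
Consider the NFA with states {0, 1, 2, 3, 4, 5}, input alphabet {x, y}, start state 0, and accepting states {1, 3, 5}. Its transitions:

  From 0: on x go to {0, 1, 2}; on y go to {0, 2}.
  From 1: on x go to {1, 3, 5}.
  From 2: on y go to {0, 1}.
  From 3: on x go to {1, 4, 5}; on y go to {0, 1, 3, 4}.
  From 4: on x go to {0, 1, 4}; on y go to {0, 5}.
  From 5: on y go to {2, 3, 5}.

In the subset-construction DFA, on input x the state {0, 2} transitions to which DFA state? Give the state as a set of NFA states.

{0, 1, 2}

δ(0,x) = {0, 1, 2}; δ(2,x) = ∅.
Union: {0, 1, 2}.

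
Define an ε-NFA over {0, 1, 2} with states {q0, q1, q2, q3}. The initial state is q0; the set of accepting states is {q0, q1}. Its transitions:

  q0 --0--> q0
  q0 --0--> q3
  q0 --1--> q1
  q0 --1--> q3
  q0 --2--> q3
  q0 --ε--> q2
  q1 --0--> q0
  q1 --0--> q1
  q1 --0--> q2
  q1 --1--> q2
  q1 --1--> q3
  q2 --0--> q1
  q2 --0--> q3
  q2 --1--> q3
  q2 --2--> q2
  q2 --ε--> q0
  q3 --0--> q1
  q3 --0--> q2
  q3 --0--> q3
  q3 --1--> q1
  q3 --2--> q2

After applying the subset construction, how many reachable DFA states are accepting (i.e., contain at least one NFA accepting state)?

Start state of the DFA: {q0, q2} (ε-closure of the NFA start).
{q0, q2} --0--> {q0, q1, q2, q3}  [new]
{q0, q2} --1--> {q1, q3}  [new]
{q0, q2} --2--> {q0, q2, q3}  [new]
{q0, q1, q2, q3} --0--> {q0, q1, q2, q3}  [seen]
{q0, q1, q2, q3} --1--> {q0, q1, q2, q3}  [seen]
{q0, q1, q2, q3} --2--> {q0, q2, q3}  [seen]
{q1, q3} --0--> {q0, q1, q2, q3}  [seen]
{q1, q3} --1--> {q0, q1, q2, q3}  [seen]
{q1, q3} --2--> {q0, q2}  [seen]
{q0, q2, q3} --0--> {q0, q1, q2, q3}  [seen]
{q0, q2, q3} --1--> {q1, q3}  [seen]
{q0, q2, q3} --2--> {q0, q2, q3}  [seen]
Reachable DFA states: {q0, q2}, {q0, q1, q2, q3}, {q1, q3}, {q0, q2, q3}.
Accepting DFA states (contain an NFA accepting state): {q0, q2}, {q0, q1, q2, q3}, {q1, q3}, {q0, q2, q3}.

4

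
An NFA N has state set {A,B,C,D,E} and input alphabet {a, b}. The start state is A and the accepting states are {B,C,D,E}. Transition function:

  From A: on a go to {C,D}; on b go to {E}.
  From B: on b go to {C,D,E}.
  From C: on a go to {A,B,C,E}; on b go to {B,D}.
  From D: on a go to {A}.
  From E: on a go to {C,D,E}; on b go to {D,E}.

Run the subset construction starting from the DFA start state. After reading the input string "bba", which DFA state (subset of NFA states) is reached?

{A,C,D,E}

Start: {A}.
δ(A,b) = {E}.
Union: {E}.
After b: {E}.
δ(E,b) = {D,E}.
Union: {D,E}.
After b: {D,E}.
δ(D,a) = {A}; δ(E,a) = {C,D,E}.
Union: {A,C,D,E}.
After a: {A,C,D,E}.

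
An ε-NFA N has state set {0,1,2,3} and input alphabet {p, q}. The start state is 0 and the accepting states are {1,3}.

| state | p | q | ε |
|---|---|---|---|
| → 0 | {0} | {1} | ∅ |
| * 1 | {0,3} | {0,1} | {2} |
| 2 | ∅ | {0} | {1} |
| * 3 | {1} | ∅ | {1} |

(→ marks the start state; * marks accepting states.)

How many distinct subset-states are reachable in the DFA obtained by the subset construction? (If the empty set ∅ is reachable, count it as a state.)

4

Start state of the DFA: {0} (ε-closure of the NFA start).
{0} --p--> {0}  [seen]
{0} --q--> {1,2}  [new]
{1,2} --p--> {0,1,2,3}  [new]
{1,2} --q--> {0,1,2}  [new]
{0,1,2,3} --p--> {0,1,2,3}  [seen]
{0,1,2,3} --q--> {0,1,2}  [seen]
{0,1,2} --p--> {0,1,2,3}  [seen]
{0,1,2} --q--> {0,1,2}  [seen]
Reachable DFA states: {0}, {1,2}, {0,1,2,3}, {0,1,2}.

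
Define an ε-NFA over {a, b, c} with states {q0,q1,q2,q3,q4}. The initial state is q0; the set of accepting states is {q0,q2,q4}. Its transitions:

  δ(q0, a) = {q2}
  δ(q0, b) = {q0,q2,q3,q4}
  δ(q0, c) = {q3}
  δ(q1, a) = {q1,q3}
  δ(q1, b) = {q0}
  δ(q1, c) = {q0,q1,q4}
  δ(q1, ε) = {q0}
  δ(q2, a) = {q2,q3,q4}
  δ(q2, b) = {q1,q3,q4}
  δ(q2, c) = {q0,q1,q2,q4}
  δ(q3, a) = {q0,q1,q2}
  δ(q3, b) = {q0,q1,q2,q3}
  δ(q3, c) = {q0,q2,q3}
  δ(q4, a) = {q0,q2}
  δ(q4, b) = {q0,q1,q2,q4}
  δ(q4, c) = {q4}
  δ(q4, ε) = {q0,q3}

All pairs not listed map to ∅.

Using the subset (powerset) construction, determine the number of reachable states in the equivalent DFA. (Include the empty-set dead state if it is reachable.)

Start state of the DFA: {q0} (ε-closure of the NFA start).
{q0} --a--> {q2}  [new]
{q0} --b--> {q0,q2,q3,q4}  [new]
{q0} --c--> {q3}  [new]
{q2} --a--> {q0,q2,q3,q4}  [seen]
{q2} --b--> {q0,q1,q3,q4}  [new]
{q2} --c--> {q0,q1,q2,q3,q4}  [new]
{q0,q2,q3,q4} --a--> {q0,q1,q2,q3,q4}  [seen]
{q0,q2,q3,q4} --b--> {q0,q1,q2,q3,q4}  [seen]
{q0,q2,q3,q4} --c--> {q0,q1,q2,q3,q4}  [seen]
{q3} --a--> {q0,q1,q2}  [new]
{q3} --b--> {q0,q1,q2,q3}  [new]
{q3} --c--> {q0,q2,q3}  [new]
{q0,q1,q3,q4} --a--> {q0,q1,q2,q3}  [seen]
{q0,q1,q3,q4} --b--> {q0,q1,q2,q3,q4}  [seen]
{q0,q1,q3,q4} --c--> {q0,q1,q2,q3,q4}  [seen]
{q0,q1,q2,q3,q4} --a--> {q0,q1,q2,q3,q4}  [seen]
{q0,q1,q2,q3,q4} --b--> {q0,q1,q2,q3,q4}  [seen]
{q0,q1,q2,q3,q4} --c--> {q0,q1,q2,q3,q4}  [seen]
{q0,q1,q2} --a--> {q0,q1,q2,q3,q4}  [seen]
{q0,q1,q2} --b--> {q0,q1,q2,q3,q4}  [seen]
{q0,q1,q2} --c--> {q0,q1,q2,q3,q4}  [seen]
{q0,q1,q2,q3} --a--> {q0,q1,q2,q3,q4}  [seen]
{q0,q1,q2,q3} --b--> {q0,q1,q2,q3,q4}  [seen]
{q0,q1,q2,q3} --c--> {q0,q1,q2,q3,q4}  [seen]
{q0,q2,q3} --a--> {q0,q1,q2,q3,q4}  [seen]
{q0,q2,q3} --b--> {q0,q1,q2,q3,q4}  [seen]
{q0,q2,q3} --c--> {q0,q1,q2,q3,q4}  [seen]
Reachable DFA states: {q0}, {q2}, {q0,q2,q3,q4}, {q3}, {q0,q1,q3,q4}, {q0,q1,q2,q3,q4}, {q0,q1,q2}, {q0,q1,q2,q3}, {q0,q2,q3}.

9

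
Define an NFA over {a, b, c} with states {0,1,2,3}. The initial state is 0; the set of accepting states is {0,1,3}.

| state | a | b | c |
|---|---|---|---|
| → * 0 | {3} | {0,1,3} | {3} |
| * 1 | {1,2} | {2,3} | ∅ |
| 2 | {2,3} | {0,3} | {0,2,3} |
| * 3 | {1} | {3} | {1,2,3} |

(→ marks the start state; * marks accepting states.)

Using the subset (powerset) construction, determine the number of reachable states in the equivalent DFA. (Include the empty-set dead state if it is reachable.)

12

Start state of the DFA: {0}.
{0} --a--> {3}  [new]
{0} --b--> {0,1,3}  [new]
{0} --c--> {3}  [seen]
{3} --a--> {1}  [new]
{3} --b--> {3}  [seen]
{3} --c--> {1,2,3}  [new]
{0,1,3} --a--> {1,2,3}  [seen]
{0,1,3} --b--> {0,1,2,3}  [new]
{0,1,3} --c--> {1,2,3}  [seen]
{1} --a--> {1,2}  [new]
{1} --b--> {2,3}  [new]
{1} --c--> ∅  [new]
{1,2,3} --a--> {1,2,3}  [seen]
{1,2,3} --b--> {0,2,3}  [new]
{1,2,3} --c--> {0,1,2,3}  [seen]
{0,1,2,3} --a--> {1,2,3}  [seen]
{0,1,2,3} --b--> {0,1,2,3}  [seen]
{0,1,2,3} --c--> {0,1,2,3}  [seen]
{1,2} --a--> {1,2,3}  [seen]
{1,2} --b--> {0,2,3}  [seen]
{1,2} --c--> {0,2,3}  [seen]
{2,3} --a--> {1,2,3}  [seen]
{2,3} --b--> {0,3}  [new]
{2,3} --c--> {0,1,2,3}  [seen]
∅ --a--> ∅  [seen]
∅ --b--> ∅  [seen]
∅ --c--> ∅  [seen]
{0,2,3} --a--> {1,2,3}  [seen]
{0,2,3} --b--> {0,1,3}  [seen]
{0,2,3} --c--> {0,1,2,3}  [seen]
{0,3} --a--> {1,3}  [new]
{0,3} --b--> {0,1,3}  [seen]
{0,3} --c--> {1,2,3}  [seen]
{1,3} --a--> {1,2}  [seen]
{1,3} --b--> {2,3}  [seen]
{1,3} --c--> {1,2,3}  [seen]
Reachable DFA states: {0}, {3}, {0,1,3}, {1}, {1,2,3}, {0,1,2,3}, {1,2}, {2,3}, ∅, {0,2,3}, {0,3}, {1,3}.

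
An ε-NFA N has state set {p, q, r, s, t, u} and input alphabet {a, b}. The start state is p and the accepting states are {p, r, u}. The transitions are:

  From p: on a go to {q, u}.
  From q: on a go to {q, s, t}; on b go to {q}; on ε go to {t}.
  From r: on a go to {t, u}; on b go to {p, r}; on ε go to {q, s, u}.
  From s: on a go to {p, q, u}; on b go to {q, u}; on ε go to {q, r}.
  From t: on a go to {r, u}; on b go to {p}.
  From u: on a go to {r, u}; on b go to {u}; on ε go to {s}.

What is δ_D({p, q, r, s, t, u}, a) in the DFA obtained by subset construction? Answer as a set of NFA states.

δ(p,a) = {q, u}; δ(q,a) = {q, s, t}; δ(r,a) = {t, u}; δ(s,a) = {p, q, u}; δ(t,a) = {r, u}; δ(u,a) = {r, u}.
Union: {p, q, r, s, t, u}.

{p, q, r, s, t, u}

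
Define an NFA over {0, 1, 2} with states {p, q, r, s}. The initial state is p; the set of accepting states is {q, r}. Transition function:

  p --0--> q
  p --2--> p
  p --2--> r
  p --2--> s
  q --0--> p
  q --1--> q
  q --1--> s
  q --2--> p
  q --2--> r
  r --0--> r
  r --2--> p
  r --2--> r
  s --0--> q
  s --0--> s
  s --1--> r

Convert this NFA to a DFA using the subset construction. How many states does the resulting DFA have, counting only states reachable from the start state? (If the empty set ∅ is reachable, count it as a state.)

Start state of the DFA: {p}.
{p} --0--> {q}  [new]
{p} --1--> ∅  [new]
{p} --2--> {p, r, s}  [new]
{q} --0--> {p}  [seen]
{q} --1--> {q, s}  [new]
{q} --2--> {p, r}  [new]
∅ --0--> ∅  [seen]
∅ --1--> ∅  [seen]
∅ --2--> ∅  [seen]
{p, r, s} --0--> {q, r, s}  [new]
{p, r, s} --1--> {r}  [new]
{p, r, s} --2--> {p, r, s}  [seen]
{q, s} --0--> {p, q, s}  [new]
{q, s} --1--> {q, r, s}  [seen]
{q, s} --2--> {p, r}  [seen]
{p, r} --0--> {q, r}  [new]
{p, r} --1--> ∅  [seen]
{p, r} --2--> {p, r, s}  [seen]
{q, r, s} --0--> {p, q, r, s}  [new]
{q, r, s} --1--> {q, r, s}  [seen]
{q, r, s} --2--> {p, r}  [seen]
{r} --0--> {r}  [seen]
{r} --1--> ∅  [seen]
{r} --2--> {p, r}  [seen]
{p, q, s} --0--> {p, q, s}  [seen]
{p, q, s} --1--> {q, r, s}  [seen]
{p, q, s} --2--> {p, r, s}  [seen]
{q, r} --0--> {p, r}  [seen]
{q, r} --1--> {q, s}  [seen]
{q, r} --2--> {p, r}  [seen]
{p, q, r, s} --0--> {p, q, r, s}  [seen]
{p, q, r, s} --1--> {q, r, s}  [seen]
{p, q, r, s} --2--> {p, r, s}  [seen]
Reachable DFA states: {p}, {q}, ∅, {p, r, s}, {q, s}, {p, r}, {q, r, s}, {r}, {p, q, s}, {q, r}, {p, q, r, s}.

11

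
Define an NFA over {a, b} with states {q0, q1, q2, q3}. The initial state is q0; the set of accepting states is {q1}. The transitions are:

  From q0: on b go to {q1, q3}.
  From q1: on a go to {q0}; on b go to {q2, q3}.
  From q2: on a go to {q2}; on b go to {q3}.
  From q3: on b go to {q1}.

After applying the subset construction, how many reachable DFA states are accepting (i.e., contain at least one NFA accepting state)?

Start state of the DFA: {q0}.
{q0} --a--> ∅  [new]
{q0} --b--> {q1, q3}  [new]
∅ --a--> ∅  [seen]
∅ --b--> ∅  [seen]
{q1, q3} --a--> {q0}  [seen]
{q1, q3} --b--> {q1, q2, q3}  [new]
{q1, q2, q3} --a--> {q0, q2}  [new]
{q1, q2, q3} --b--> {q1, q2, q3}  [seen]
{q0, q2} --a--> {q2}  [new]
{q0, q2} --b--> {q1, q3}  [seen]
{q2} --a--> {q2}  [seen]
{q2} --b--> {q3}  [new]
{q3} --a--> ∅  [seen]
{q3} --b--> {q1}  [new]
{q1} --a--> {q0}  [seen]
{q1} --b--> {q2, q3}  [new]
{q2, q3} --a--> {q2}  [seen]
{q2, q3} --b--> {q1, q3}  [seen]
Reachable DFA states: {q0}, ∅, {q1, q3}, {q1, q2, q3}, {q0, q2}, {q2}, {q3}, {q1}, {q2, q3}.
Accepting DFA states (contain an NFA accepting state): {q1, q3}, {q1, q2, q3}, {q1}.

3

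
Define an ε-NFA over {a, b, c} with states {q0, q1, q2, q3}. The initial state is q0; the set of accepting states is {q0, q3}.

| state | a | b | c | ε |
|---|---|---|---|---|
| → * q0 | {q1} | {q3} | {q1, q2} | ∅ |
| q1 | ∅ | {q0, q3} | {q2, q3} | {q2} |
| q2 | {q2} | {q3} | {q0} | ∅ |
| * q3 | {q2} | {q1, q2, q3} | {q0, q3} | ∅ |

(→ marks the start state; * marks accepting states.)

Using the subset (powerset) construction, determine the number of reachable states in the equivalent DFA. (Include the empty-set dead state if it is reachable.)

Start state of the DFA: {q0} (ε-closure of the NFA start).
{q0} --a--> {q1, q2}  [new]
{q0} --b--> {q3}  [new]
{q0} --c--> {q1, q2}  [seen]
{q1, q2} --a--> {q2}  [new]
{q1, q2} --b--> {q0, q3}  [new]
{q1, q2} --c--> {q0, q2, q3}  [new]
{q3} --a--> {q2}  [seen]
{q3} --b--> {q1, q2, q3}  [new]
{q3} --c--> {q0, q3}  [seen]
{q2} --a--> {q2}  [seen]
{q2} --b--> {q3}  [seen]
{q2} --c--> {q0}  [seen]
{q0, q3} --a--> {q1, q2}  [seen]
{q0, q3} --b--> {q1, q2, q3}  [seen]
{q0, q3} --c--> {q0, q1, q2, q3}  [new]
{q0, q2, q3} --a--> {q1, q2}  [seen]
{q0, q2, q3} --b--> {q1, q2, q3}  [seen]
{q0, q2, q3} --c--> {q0, q1, q2, q3}  [seen]
{q1, q2, q3} --a--> {q2}  [seen]
{q1, q2, q3} --b--> {q0, q1, q2, q3}  [seen]
{q1, q2, q3} --c--> {q0, q2, q3}  [seen]
{q0, q1, q2, q3} --a--> {q1, q2}  [seen]
{q0, q1, q2, q3} --b--> {q0, q1, q2, q3}  [seen]
{q0, q1, q2, q3} --c--> {q0, q1, q2, q3}  [seen]
Reachable DFA states: {q0}, {q1, q2}, {q3}, {q2}, {q0, q3}, {q0, q2, q3}, {q1, q2, q3}, {q0, q1, q2, q3}.

8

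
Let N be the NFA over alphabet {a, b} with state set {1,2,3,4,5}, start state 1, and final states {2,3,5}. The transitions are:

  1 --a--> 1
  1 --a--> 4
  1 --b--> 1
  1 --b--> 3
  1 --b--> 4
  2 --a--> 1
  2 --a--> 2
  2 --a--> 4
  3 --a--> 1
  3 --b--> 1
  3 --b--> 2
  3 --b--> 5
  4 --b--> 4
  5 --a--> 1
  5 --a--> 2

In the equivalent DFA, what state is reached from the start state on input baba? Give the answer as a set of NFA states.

{1,4}

Start: {1}.
δ(1,b) = {1,3,4}.
Union: {1,3,4}.
After b: {1,3,4}.
δ(1,a) = {1,4}; δ(3,a) = {1}; δ(4,a) = ∅.
Union: {1,4}.
After a: {1,4}.
δ(1,b) = {1,3,4}; δ(4,b) = {4}.
Union: {1,3,4}.
After b: {1,3,4}.
δ(1,a) = {1,4}; δ(3,a) = {1}; δ(4,a) = ∅.
Union: {1,4}.
After a: {1,4}.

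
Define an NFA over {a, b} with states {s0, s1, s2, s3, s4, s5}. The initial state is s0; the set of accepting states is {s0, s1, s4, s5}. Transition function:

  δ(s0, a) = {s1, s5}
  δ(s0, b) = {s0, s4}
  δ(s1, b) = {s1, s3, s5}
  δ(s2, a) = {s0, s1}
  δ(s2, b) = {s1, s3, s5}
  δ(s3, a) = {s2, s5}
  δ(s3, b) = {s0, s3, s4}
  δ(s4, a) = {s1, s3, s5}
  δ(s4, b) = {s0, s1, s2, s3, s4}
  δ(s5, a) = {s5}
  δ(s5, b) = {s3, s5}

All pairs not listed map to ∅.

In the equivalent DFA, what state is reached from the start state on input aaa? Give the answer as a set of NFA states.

{s5}

Start: {s0}.
δ(s0,a) = {s1, s5}.
Union: {s1, s5}.
After a: {s1, s5}.
δ(s1,a) = ∅; δ(s5,a) = {s5}.
Union: {s5}.
After a: {s5}.
δ(s5,a) = {s5}.
Union: {s5}.
After a: {s5}.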